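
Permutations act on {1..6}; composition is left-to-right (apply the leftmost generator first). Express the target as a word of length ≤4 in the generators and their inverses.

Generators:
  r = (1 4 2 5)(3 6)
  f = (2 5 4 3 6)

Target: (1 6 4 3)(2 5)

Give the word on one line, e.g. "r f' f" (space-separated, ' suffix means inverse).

f' r' f' f'

  after f': (2 6 3 4 5)
  after r': (1 5 4 2 3)
  after f': (1 2 4 6 3)
  after f': (1 6 4 3)(2 5)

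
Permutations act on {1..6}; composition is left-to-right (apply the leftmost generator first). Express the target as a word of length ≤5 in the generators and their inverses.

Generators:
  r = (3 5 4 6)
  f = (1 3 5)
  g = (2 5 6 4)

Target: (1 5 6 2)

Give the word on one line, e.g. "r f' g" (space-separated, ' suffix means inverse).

  after g: (2 5 6 4)
  after f': (1 5 6 4 2 3)
  after r': (1 3)(2 6 5 4)
  after g': (1 3)(2 5 6)
  after f: (1 5 6 2)

g f' r' g' f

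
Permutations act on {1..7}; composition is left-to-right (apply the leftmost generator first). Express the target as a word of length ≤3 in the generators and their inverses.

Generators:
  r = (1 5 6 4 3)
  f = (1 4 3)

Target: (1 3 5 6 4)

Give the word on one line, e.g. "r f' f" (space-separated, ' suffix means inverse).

  after f: (1 4 3)
  after r: (1 3 5 6 4)

f r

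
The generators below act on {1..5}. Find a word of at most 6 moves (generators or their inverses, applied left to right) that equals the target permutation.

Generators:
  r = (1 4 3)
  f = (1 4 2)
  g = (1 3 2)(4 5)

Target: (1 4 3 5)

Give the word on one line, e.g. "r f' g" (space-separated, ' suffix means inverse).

r' g f f

  after r': (1 3 4)
  after g: (1 2)(3 5 4)
  after f: (2 4 3 5)
  after f: (1 4 3 5)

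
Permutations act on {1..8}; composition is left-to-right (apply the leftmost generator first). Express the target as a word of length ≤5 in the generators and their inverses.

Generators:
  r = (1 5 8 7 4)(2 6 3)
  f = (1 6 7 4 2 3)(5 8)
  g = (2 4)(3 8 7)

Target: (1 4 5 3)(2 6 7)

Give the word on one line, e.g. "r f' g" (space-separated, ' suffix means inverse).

  after r': (1 4 7 8 5)(2 3 6)
  after g': (1 2 7 3 6 4 8 5)
  after f': (1 4 5 3)(2 6 7)

r' g' f'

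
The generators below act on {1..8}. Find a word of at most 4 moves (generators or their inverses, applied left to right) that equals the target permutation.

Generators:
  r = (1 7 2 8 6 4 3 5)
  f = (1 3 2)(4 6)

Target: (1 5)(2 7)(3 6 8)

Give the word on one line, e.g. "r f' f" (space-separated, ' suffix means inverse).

  after r': (1 5 3 4 6 8 2 7)
  after f': (1 5)(2 7)(3 6 8)

r' f'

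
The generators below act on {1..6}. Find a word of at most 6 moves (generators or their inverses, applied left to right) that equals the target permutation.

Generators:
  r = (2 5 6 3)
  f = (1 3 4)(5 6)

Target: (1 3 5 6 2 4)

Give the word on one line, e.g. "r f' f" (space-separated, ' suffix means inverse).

  after f: (1 3 4)(5 6)
  after f: (1 4 3)
  after f: (5 6)
  after r': (2 3 6)
  after f: (1 3 5 6 2 4)

f f f r' f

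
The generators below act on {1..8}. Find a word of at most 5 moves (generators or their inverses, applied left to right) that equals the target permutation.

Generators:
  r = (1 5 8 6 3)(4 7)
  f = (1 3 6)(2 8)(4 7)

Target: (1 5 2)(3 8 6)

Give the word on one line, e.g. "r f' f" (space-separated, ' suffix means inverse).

  after f': (1 6 3)(2 8)(4 7)
  after r: (1 3 5 8 2 6)
  after f': (2 3 5)(4 7)
  after r: (1 5 2)(3 8 6)

f' r f' r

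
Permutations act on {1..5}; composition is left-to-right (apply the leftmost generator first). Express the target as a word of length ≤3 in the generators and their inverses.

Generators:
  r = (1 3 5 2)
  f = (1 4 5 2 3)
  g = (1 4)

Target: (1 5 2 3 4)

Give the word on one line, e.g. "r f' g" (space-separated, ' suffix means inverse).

g' f g'

  after g': (1 4)
  after f: (1 5 2 3)
  after g': (1 5 2 3 4)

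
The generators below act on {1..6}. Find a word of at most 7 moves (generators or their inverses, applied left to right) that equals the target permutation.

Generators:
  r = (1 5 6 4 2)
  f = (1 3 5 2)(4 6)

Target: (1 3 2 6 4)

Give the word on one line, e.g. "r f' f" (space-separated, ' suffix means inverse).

r f r f r

  after r: (1 5 6 4 2)
  after f: (1 2 3 5 4)
  after r: (2 3 6 4 5)
  after f: (1 3 4 2 5)
  after r: (1 3 2 6 4)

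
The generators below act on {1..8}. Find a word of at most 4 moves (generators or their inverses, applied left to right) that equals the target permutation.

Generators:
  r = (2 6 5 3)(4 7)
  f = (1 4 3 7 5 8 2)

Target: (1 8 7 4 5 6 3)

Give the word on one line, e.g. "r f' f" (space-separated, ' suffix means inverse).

  after f': (1 2 8 5 7 3 4)
  after f': (1 8 7 4 2 5 3)
  after r: (1 8 4 6 5 2 3)
  after r: (1 8 7 4 5 6 3)

f' f' r r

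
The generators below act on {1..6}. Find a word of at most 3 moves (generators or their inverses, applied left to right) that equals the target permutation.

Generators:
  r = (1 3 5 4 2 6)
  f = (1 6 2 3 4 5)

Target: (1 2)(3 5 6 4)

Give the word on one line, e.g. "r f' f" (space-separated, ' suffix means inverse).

  after f: (1 6 2 3 4 5)
  after r': (1 2)(3 5 6 4)

f r'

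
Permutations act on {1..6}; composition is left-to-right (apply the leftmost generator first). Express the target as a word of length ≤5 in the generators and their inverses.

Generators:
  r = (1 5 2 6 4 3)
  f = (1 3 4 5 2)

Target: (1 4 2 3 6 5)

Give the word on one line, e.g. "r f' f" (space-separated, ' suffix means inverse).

  after r': (1 3 4 6 2 5)
  after f: (1 4 6)(3 5)
  after r': (1 6 3)(2 5 4)
  after f': (1 6)(2 4 5 3)
  after r: (1 4 2 3 6 5)

r' f r' f' r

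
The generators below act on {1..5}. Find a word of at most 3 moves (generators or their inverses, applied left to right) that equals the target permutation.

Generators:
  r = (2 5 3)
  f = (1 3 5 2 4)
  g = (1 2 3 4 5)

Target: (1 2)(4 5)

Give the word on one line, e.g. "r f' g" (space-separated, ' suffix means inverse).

r g

  after r: (2 5 3)
  after g: (1 2)(4 5)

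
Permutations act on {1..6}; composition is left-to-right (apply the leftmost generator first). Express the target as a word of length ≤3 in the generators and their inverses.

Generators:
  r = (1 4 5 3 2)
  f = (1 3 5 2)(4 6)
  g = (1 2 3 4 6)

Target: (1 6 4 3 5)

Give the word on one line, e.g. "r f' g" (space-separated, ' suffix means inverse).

r f'

  after r: (1 4 5 3 2)
  after f': (1 6 4 3 5)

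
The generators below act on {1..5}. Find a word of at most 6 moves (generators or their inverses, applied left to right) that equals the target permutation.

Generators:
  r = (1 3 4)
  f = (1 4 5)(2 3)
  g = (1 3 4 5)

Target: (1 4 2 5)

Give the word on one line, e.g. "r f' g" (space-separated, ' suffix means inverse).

g' f r g

  after g': (1 5 4 3)
  after f: (2 3 4)
  after r: (1 3)(2 4)
  after g: (1 4 2 5)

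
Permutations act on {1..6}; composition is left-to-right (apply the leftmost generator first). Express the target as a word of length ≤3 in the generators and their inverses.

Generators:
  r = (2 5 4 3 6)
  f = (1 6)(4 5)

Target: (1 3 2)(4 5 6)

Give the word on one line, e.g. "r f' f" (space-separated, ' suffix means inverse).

r' f r'

  after r': (2 6 3 4 5)
  after f: (1 6 3 5 2)
  after r': (1 3 2)(4 5 6)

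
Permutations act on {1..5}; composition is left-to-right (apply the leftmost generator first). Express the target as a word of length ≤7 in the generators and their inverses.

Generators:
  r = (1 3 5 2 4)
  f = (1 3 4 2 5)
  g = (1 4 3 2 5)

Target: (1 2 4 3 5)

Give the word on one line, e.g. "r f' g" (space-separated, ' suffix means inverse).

g g g f r

  after g: (1 4 3 2 5)
  after g: (1 3 5 4 2)
  after g: (1 2 4 5 3)
  after f: (1 5 4)
  after r: (1 2 4 3 5)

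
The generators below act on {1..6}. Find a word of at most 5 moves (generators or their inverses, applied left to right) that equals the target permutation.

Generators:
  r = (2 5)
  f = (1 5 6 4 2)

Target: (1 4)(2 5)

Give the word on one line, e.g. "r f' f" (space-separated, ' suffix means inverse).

  after f: (1 5 6 4 2)
  after r: (1 2)(4 5 6)
  after f': (1 4)
  after r: (1 4)(2 5)

f r f' r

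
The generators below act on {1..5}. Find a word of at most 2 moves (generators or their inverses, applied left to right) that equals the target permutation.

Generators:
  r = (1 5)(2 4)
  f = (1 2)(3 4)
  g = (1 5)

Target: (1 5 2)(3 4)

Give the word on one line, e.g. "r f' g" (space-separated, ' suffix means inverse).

  after g': (1 5)
  after f: (1 5 2)(3 4)

g' f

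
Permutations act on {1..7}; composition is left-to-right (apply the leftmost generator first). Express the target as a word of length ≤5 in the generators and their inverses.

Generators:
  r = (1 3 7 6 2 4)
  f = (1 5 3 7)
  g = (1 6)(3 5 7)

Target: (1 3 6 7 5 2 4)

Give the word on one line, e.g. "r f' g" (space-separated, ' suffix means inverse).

  after g: (1 6)(3 5 7)
  after f: (1 6 5)
  after g': (3 7 5 6)
  after r: (1 3 6 7 5 2 4)

g f g' r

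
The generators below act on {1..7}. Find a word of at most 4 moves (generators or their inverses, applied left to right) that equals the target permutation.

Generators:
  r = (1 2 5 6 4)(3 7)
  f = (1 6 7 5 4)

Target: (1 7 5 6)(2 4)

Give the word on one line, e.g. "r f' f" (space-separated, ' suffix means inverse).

f f r' r'

  after f: (1 6 7 5 4)
  after f: (1 7 4 6 5)
  after r': (1 3 7 6 2)(4 5)
  after r': (1 7 5 6)(2 4)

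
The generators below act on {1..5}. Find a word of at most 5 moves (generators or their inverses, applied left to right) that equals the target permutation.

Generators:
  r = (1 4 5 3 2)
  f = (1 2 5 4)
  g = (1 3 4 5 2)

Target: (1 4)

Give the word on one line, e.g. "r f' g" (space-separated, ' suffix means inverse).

r f g' r r

  after r: (1 4 5 3 2)
  after f: (3 5)
  after g': (1 2 5)(3 4)
  after r: (2 3 5 4)
  after r: (1 4)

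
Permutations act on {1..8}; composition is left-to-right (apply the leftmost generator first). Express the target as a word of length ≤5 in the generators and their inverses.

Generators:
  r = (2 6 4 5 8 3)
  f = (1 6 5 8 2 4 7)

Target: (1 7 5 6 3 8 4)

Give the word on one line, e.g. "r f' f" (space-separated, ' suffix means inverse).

  after r': (2 3 8 5 4 6)
  after f': (1 7 4)(2 3 5)(6 8)
  after r: (1 7 5 6 3 8 4)

r' f' r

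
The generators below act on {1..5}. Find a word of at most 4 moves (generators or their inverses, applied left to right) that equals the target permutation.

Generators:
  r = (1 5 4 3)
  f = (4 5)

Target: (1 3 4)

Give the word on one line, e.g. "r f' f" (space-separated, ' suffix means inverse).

r f' r f

  after r: (1 5 4 3)
  after f': (1 4 3)
  after r: (1 3 5 4)
  after f: (1 3 4)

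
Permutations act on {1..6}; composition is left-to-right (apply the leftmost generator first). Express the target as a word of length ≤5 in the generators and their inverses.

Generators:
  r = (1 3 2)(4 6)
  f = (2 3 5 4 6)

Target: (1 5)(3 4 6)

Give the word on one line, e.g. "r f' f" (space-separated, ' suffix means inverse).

  after f': (2 6 4 5 3)
  after r': (1 2 4 5)
  after f': (1 6 4 3 2 5)
  after f': (1 4 2 3 6 5)
  after f': (1 5)(3 4 6)

f' r' f' f' f'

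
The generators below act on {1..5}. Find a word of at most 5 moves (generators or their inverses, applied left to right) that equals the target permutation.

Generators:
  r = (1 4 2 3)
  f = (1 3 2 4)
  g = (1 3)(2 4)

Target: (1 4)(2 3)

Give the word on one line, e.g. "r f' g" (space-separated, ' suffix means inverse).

f f g'

  after f: (1 3 2 4)
  after f: (1 2)(3 4)
  after g': (1 4)(2 3)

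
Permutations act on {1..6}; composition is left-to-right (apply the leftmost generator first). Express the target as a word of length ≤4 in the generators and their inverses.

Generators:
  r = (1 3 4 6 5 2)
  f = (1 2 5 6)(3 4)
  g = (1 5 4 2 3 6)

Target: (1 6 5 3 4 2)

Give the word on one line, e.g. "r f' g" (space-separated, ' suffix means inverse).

f r' f

  after f: (1 2 5 6)(3 4)
  after r': (1 5 4)(2 6)
  after f: (1 6 5 3 4 2)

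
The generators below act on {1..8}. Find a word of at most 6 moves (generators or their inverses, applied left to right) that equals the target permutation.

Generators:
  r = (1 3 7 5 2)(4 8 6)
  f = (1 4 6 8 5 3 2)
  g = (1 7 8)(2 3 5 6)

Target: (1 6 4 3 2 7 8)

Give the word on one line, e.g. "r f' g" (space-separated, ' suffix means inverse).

g' r' g' f

  after g': (1 8 7)(2 6 5 3)
  after r': (1 4 6 7 2 8 3 5)
  after g': (1 4 5 8 2 7 6)
  after f: (1 6 4 3 2 7 8)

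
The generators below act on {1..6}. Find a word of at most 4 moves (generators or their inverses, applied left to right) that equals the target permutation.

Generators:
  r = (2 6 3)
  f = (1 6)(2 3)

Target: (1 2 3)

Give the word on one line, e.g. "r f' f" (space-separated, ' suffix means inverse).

  after f': (1 6)(2 3)
  after r: (1 3 6)
  after f: (1 2 3)

f' r f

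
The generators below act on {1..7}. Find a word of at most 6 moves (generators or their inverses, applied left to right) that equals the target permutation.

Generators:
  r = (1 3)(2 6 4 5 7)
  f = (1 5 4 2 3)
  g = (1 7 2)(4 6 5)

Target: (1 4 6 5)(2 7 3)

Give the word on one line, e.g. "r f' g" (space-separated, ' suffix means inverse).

  after r': (1 3)(2 7 5 4 6)
  after f: (2 7 4 6 3 5)
  after f: (1 5 3 4 6)(2 7)
  after f: (1 4 6 5)(2 7 3)

r' f f f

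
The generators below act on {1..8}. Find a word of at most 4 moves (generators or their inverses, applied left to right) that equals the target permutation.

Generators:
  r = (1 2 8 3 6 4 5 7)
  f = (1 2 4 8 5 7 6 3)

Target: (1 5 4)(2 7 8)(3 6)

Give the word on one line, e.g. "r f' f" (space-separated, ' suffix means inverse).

  after r: (1 2 8 3 6 4 5 7)
  after f: (1 4 7 2 5 6 8)
  after r: (1 5 4)(2 7 8)(3 6)

r f r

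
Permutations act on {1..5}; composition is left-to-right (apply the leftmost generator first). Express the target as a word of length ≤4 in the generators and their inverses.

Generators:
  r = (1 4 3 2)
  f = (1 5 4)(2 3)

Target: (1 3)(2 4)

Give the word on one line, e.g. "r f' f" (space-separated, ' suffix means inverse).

r f r' f

  after r: (1 4 3 2)
  after f: (2 5 4)
  after r': (1 2 5)(3 4)
  after f: (1 3)(2 4)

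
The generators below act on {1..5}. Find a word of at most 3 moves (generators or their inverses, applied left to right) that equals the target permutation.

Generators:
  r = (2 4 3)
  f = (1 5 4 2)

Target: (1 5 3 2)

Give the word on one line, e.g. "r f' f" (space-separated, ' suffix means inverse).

f r

  after f: (1 5 4 2)
  after r: (1 5 3 2)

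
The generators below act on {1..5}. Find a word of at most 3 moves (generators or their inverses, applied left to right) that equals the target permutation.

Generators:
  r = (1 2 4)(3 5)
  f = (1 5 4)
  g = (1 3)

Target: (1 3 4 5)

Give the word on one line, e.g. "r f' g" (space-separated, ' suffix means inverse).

  after g': (1 3)
  after f': (1 3 4 5)

g' f'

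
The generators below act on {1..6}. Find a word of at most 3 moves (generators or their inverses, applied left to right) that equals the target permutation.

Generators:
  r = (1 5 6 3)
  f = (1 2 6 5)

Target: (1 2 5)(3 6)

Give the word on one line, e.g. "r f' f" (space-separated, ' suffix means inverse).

r f' f'

  after r: (1 5 6 3)
  after f': (1 6 3 5 2)
  after f': (1 2 5)(3 6)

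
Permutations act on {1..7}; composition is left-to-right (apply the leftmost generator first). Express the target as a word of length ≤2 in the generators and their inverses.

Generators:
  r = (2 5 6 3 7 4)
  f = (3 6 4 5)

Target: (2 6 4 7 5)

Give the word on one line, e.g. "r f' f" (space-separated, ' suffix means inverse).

r' f'

  after r': (2 4 7 3 6 5)
  after f': (2 6 4 7 5)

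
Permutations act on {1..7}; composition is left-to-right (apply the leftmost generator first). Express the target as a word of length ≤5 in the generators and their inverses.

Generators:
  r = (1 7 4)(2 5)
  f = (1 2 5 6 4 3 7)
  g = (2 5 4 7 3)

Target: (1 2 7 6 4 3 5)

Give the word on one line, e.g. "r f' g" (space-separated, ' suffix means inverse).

  after r': (1 4 7)(2 5)
  after f': (1 6 5)(3 4)
  after g': (1 6 2 3 5)(4 7)
  after f': (1 5 7 6)(2 4 3)
  after r': (1 2 7 6 4 3 5)

r' f' g' f' r'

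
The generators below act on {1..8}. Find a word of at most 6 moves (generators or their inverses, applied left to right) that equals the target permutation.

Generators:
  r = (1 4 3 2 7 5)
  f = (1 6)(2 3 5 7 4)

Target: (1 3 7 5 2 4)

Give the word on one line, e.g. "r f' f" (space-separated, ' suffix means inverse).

  after f': (1 6)(2 4 7 5 3)
  after f': (2 7 3 4 5)
  after r: (1 4)(2 5 7)
  after f: (1 2 7 3 5 4 6)
  after f: (1 3 7 5 2 4)

f' f' r f f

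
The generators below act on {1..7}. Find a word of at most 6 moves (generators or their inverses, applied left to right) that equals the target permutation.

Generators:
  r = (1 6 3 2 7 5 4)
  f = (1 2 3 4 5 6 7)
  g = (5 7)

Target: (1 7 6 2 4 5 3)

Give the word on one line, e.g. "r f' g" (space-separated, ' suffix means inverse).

r g f' g

  after r: (1 6 3 2 7 5 4)
  after g: (1 6 3 2 5 4)
  after f': (1 5 3)(2 4 7 6)
  after g: (1 7 6 2 4 5 3)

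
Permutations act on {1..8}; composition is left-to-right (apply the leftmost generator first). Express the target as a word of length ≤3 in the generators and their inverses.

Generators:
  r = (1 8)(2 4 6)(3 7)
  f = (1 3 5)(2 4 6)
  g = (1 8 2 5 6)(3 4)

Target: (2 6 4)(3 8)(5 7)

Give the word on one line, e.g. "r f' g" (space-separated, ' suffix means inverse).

f' r' f

  after f': (1 5 3)(2 6 4)
  after r': (1 5 7 3 8)(2 4 6)
  after f: (2 6 4)(3 8)(5 7)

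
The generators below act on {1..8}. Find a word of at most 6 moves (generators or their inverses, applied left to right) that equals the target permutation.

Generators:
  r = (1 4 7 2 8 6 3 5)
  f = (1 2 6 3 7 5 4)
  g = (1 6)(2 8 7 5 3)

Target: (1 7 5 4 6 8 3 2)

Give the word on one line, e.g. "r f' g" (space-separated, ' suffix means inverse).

f g f' g' r'

  after f: (1 2 6 3 7 5 4)
  after g: (1 8 7 3 5 4 6 2)
  after f': (1 8 3 7 6)(2 4)
  after g': (1 2 4 3 8 5 7)
  after r': (1 7 5 4 6 8 3 2)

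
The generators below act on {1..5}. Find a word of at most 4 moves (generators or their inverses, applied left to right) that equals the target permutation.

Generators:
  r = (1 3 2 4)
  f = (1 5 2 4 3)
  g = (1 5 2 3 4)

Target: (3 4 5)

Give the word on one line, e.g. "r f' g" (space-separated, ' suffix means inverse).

r' r' g' f'

  after r': (1 4 2 3)
  after r': (1 2)(3 4)
  after g': (1 5)(2 4)
  after f': (3 4 5)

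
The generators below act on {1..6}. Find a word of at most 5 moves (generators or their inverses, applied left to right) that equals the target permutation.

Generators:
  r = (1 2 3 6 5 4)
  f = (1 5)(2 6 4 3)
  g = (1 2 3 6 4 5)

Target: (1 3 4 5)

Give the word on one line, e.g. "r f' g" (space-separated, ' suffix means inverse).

r' g' f' r

  after r': (1 4 5 6 3 2)
  after g': (1 6 2 5 3)
  after f': (1 2)(3 5 4 6)
  after r: (1 3 4 5)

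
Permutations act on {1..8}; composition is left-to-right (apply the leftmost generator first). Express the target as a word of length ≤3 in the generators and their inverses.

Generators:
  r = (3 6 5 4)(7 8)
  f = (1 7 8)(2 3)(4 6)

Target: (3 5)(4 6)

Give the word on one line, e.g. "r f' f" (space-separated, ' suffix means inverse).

  after r: (3 6 5 4)(7 8)
  after r: (3 5)(4 6)

r r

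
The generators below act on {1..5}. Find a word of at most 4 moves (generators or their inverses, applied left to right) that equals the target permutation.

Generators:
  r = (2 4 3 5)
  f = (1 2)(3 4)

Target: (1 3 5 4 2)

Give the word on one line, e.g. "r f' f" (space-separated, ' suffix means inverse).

f' r r

  after f': (1 2)(3 4)
  after r: (1 4 5 2)
  after r: (1 3 5 4 2)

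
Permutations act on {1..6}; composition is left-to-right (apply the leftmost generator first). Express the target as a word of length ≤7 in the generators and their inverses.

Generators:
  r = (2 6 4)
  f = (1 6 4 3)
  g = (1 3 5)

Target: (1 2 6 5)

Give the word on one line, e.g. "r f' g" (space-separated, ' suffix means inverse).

r f g' r' g'

  after r: (2 6 4)
  after f: (1 6 3)(2 4)
  after g': (1 6)(2 4)(3 5)
  after r': (1 2 6)(3 5)
  after g': (1 2 6 5)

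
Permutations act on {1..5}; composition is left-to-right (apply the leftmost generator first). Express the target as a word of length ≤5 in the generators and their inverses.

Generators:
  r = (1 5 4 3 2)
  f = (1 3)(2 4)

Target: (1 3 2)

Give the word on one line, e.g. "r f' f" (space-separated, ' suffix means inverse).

r f' r r

  after r: (1 5 4 3 2)
  after f': (1 5 2 3 4)
  after r: (1 4 5)
  after r: (1 3 2)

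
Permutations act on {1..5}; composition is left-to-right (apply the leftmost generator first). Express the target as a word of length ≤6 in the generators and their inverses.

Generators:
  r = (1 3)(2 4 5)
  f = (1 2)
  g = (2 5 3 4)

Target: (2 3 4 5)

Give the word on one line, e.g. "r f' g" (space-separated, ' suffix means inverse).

  after r: (1 3)(2 4 5)
  after r: (2 5 4)
  after r: (1 3)
  after f': (1 3 2)
  after r: (2 3 4 5)

r r r f' r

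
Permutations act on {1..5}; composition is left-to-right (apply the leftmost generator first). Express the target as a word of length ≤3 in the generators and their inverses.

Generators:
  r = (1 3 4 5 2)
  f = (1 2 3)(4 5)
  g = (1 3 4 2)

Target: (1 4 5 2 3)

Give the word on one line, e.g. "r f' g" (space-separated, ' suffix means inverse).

  after f': (1 3 2)(4 5)
  after g: (1 4 5 2 3)

f' g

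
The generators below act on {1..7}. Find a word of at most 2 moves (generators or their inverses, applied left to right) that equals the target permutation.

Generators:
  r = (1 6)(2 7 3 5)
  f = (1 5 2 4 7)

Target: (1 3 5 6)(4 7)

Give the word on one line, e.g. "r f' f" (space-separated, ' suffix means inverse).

f' r

  after f': (1 7 4 2 5)
  after r: (1 3 5 6)(4 7)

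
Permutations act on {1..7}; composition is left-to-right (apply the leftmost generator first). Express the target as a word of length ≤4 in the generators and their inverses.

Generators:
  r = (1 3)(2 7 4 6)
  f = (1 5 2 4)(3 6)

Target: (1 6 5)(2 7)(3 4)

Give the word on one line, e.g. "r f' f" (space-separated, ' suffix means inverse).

  after r: (1 3)(2 7 4 6)
  after f': (1 6 5)(2 7)(3 4)

r f'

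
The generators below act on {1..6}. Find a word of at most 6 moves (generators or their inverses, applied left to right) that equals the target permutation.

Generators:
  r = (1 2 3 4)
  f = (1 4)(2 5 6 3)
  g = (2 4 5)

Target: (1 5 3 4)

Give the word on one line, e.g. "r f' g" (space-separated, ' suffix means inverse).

  after g': (2 5 4)
  after r: (1 2 5)(3 4)
  after g': (1 5)(2 4 3)
  after r': (1 5 4 2 3)
  after r': (1 5 3 4)

g' r g' r' r'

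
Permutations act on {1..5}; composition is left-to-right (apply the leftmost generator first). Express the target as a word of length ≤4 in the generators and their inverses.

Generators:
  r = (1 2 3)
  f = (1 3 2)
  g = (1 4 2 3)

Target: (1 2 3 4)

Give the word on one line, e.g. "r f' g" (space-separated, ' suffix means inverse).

f g'

  after f: (1 3 2)
  after g': (1 2 3 4)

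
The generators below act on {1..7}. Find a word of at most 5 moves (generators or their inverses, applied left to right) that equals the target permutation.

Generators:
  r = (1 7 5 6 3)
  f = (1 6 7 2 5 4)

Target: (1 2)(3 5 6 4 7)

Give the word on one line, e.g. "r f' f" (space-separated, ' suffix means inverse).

r r f' r'

  after r: (1 7 5 6 3)
  after r: (1 5 3 7 6)
  after f': (1 2 7)(3 6 4 5)
  after r': (1 2)(3 5 6 4 7)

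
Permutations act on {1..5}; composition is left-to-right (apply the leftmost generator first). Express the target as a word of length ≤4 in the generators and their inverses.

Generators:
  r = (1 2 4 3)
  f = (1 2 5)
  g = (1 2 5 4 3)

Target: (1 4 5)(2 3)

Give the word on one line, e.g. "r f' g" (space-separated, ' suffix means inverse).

g' r'

  after g': (1 3 4 5 2)
  after r': (1 4 5)(2 3)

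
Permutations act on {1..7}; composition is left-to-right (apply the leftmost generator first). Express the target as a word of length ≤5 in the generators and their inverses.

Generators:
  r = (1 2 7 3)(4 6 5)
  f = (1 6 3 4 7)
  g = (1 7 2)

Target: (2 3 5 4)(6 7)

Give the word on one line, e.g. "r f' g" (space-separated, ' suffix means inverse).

  after f': (1 7 4 3 6)
  after r': (1 2)(3 4 7 5 6)
  after r': (2 3 5 4)(6 7)

f' r' r'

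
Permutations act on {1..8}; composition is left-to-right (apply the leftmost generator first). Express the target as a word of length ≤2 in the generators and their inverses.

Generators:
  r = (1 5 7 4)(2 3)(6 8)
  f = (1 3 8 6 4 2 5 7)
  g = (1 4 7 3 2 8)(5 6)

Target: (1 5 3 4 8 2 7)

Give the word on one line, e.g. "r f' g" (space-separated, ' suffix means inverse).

  after f': (1 7 5 2 4 6 8 3)
  after r': (1 5 3 4 8 2 7)

f' r'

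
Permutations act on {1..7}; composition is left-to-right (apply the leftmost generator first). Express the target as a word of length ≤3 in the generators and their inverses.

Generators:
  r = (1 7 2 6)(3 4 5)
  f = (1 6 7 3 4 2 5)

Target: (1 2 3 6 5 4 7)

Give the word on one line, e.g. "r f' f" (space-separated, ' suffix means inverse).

f' f'

  after f': (1 5 2 4 3 7 6)
  after f': (1 2 3 6 5 4 7)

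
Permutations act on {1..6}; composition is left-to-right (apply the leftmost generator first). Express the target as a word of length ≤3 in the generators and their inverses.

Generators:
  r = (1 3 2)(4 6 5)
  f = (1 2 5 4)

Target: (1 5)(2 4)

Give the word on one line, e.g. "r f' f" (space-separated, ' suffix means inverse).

f f

  after f: (1 2 5 4)
  after f: (1 5)(2 4)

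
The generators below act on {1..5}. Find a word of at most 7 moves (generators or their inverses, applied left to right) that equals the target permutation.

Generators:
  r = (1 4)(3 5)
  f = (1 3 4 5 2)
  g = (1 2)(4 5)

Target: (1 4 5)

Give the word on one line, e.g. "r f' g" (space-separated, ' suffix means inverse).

  after r: (1 4)(3 5)
  after f': (1 3 4 2 5)
  after g: (1 3 5 2 4)
  after r: (1 5 2)
  after g': (1 4 5)

r f' g r g'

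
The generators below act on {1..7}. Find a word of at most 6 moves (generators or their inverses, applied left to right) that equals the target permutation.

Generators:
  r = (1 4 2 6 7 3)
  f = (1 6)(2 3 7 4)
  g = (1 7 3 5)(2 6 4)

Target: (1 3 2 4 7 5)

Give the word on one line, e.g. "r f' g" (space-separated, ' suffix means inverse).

  after g': (1 5 3 7)(2 4 6)
  after g': (1 3)(2 6 4)(5 7)
  after r': (1 7 5 6)
  after f': (1 3 2 4 7 5)

g' g' r' f'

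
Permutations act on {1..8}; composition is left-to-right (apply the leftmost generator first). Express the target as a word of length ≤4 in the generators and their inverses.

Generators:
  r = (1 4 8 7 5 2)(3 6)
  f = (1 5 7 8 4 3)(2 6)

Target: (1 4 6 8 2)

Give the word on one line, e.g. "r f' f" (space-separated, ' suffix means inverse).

r' f r f'

  after r': (1 2 5 7 8 4)(3 6)
  after f: (1 6)(2 7 4 5 8 3)
  after r: (1 3)(2 5 7 8 6 4)
  after f': (1 4 6 8 2)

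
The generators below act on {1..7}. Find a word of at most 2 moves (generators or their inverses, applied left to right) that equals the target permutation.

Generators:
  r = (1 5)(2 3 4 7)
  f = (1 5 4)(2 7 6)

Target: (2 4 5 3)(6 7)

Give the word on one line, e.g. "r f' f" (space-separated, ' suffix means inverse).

f r'

  after f: (1 5 4)(2 7 6)
  after r': (2 4 5 3)(6 7)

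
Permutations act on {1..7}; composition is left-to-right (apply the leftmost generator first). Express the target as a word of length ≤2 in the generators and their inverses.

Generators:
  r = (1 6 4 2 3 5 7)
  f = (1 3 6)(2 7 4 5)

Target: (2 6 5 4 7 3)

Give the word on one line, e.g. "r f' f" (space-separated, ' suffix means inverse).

  after r: (1 6 4 2 3 5 7)
  after f: (2 6 5 4 7 3)

r f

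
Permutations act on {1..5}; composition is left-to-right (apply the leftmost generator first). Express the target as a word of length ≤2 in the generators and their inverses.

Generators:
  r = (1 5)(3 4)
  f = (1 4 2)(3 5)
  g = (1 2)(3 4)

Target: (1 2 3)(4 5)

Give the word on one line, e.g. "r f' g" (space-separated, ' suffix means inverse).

  after f': (1 2 4)(3 5)
  after r': (1 2 3)(4 5)

f' r'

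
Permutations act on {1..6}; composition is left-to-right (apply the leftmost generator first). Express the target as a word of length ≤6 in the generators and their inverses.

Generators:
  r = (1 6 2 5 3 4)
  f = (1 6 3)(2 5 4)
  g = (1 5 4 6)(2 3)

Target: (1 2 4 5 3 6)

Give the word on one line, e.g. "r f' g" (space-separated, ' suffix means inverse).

  after g: (1 5 4 6)(2 3)
  after f': (1 2 6 3 4)
  after g: (1 3 6 2)(4 5)
  after f': (1 6 4 2 3)
  after r: (1 2 4 5 3 6)

g f' g f' r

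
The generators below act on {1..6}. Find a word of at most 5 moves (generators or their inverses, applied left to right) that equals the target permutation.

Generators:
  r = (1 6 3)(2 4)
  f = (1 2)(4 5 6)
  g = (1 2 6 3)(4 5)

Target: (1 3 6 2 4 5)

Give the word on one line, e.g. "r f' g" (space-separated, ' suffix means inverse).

f' f' r'

  after f': (1 2)(4 6 5)
  after f': (4 5 6)
  after r': (1 3 6 2 4 5)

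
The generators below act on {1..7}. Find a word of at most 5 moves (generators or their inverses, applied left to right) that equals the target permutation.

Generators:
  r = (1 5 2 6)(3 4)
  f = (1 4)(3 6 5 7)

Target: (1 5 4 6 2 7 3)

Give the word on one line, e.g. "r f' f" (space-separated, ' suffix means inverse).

r' f' f' f'

  after r': (1 6 2 5)(3 4)
  after f': (1 3)(2 6)(4 7 5)
  after f': (1 7 6 2 3 4 5)
  after f': (1 5 4 6 2 7 3)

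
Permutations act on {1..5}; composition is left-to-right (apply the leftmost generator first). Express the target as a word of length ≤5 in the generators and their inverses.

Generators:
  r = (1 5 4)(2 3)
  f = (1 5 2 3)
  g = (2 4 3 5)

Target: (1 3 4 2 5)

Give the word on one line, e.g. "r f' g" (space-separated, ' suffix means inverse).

f' g' r f'

  after f': (1 3 2 5)
  after g': (1 4 2 3 5)
  after r: (3 4)
  after f': (1 3 4 2 5)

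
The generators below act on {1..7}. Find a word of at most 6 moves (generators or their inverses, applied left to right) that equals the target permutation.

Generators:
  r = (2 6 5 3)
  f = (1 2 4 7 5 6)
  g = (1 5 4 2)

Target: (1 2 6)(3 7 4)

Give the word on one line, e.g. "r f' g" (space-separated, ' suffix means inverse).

  after g': (1 2 4 5)
  after r': (1 3 5)(2 4 6)
  after f': (1 3 7 4 5 6)
  after r: (1 2 6)(3 7 4)

g' r' f' r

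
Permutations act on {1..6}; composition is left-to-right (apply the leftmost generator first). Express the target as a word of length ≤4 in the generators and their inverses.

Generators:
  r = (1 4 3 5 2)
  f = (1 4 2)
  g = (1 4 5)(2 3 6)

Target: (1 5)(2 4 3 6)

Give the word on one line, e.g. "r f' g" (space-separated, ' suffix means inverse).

  after f: (1 4 2)
  after g: (1 5)(2 4 3 6)

f g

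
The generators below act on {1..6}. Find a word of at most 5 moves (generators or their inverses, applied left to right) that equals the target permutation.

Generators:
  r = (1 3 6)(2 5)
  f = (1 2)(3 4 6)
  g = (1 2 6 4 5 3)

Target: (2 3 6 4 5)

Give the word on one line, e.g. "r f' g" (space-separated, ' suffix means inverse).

g' f' r' g

  after g': (1 3 5 4 6 2)
  after f': (1 6)(3 5)
  after r': (1 3 2 5)
  after g: (2 3 6 4 5)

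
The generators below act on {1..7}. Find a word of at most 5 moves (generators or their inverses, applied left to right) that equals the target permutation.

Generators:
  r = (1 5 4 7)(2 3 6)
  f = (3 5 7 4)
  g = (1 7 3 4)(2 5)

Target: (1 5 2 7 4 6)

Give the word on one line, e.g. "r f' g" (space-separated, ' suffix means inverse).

  after r: (1 5 4 7)(2 3 6)
  after f': (1 3 6 2 4 5 7)
  after g: (1 4 2)(3 6 5)
  after r': (1 5 2 7 4 6)

r f' g r'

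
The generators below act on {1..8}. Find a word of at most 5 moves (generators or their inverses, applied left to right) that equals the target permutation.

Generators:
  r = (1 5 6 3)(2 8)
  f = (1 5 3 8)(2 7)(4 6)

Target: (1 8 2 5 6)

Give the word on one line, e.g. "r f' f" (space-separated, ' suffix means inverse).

  after r': (1 3 6 5)(2 8)
  after r': (1 6)(3 5)
  after r': (1 5 6 3)(2 8)
  after f: (1 3 5 4 6 8 7 2)
  after f: (1 8 2 5 6)

r' r' r' f f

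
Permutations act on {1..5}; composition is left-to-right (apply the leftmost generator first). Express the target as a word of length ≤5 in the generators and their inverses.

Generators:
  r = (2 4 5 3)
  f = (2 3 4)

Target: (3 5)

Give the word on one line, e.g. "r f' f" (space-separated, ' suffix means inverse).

r f r f' r

  after r: (2 4 5 3)
  after f: (4 5)
  after r: (2 4 3)
  after f': (2 3 4)
  after r: (3 5)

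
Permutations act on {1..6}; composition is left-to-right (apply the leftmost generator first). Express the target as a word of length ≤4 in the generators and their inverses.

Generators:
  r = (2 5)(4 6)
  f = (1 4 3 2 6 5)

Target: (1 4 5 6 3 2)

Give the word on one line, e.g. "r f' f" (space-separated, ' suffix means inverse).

  after r: (2 5)(4 6)
  after f: (1 4 5 6 3 2)

r f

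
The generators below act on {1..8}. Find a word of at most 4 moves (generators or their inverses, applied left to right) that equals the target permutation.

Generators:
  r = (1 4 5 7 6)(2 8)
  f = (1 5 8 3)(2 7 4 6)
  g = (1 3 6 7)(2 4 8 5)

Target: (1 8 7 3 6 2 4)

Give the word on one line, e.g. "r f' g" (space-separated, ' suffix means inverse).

  after g: (1 3 6 7)(2 4 8 5)
  after f': (1 8)(2 7 3 4 5 6)
  after r': (1 2 5 7 3)(6 8)
  after r': (1 8 7 3 6 2 4)

g f' r' r'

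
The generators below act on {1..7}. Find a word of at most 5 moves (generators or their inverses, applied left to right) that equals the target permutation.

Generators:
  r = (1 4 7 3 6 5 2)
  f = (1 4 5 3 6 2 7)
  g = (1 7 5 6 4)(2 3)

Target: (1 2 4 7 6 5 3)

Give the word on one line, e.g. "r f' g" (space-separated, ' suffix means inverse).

  after r: (1 4 7 3 6 5 2)
  after r: (1 7 6 2 4 3 5)
  after r: (1 3 2 7 5 4 6)
  after f: (1 6 4 2)(3 7)
  after f: (1 2 4 7 6 5 3)

r r r f f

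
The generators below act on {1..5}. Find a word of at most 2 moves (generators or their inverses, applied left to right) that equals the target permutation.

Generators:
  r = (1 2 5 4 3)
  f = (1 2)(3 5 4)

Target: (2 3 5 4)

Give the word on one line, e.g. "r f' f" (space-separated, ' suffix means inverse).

f' r'

  after f': (1 2)(3 4 5)
  after r': (2 3 5 4)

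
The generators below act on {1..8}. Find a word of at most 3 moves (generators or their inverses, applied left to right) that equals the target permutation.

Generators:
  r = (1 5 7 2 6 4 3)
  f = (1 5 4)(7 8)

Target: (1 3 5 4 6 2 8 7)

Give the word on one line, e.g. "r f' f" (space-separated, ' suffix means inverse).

  after r': (1 3 4 6 2 7 5)
  after f': (1 3 5 4 6 2 8 7)

r' f'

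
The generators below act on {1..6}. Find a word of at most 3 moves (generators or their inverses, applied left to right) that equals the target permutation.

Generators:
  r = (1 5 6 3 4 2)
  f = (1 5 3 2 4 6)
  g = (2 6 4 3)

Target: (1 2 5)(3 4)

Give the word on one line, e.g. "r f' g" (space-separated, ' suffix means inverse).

  after r: (1 5 6 3 4 2)
  after f: (1 3 6 2 5)
  after g: (1 2 5)(3 4)

r f g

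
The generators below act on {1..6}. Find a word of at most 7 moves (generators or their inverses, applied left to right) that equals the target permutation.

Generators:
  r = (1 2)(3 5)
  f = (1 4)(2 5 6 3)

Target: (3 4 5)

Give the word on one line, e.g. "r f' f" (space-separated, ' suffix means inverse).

  after r: (1 2)(3 5)
  after f': (1 3 2 4)(5 6)
  after r: (1 5 6 3)(2 4)
  after f': (1 2)(3 4)
  after r': (3 4 5)

r f' r f' r'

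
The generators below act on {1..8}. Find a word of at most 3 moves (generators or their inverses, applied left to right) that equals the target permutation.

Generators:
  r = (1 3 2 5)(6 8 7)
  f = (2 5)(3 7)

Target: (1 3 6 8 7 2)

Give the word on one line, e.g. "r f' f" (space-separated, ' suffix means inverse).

f r

  after f: (2 5)(3 7)
  after r: (1 3 6 8 7 2)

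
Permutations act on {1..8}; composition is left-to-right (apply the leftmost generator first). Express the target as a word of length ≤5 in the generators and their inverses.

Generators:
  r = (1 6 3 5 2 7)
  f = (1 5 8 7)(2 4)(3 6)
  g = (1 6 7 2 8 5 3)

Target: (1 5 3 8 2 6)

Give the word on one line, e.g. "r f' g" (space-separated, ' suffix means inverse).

  after g: (1 6 7 2 8 5 3)
  after g: (1 7 8 3 6 2 5)
  after r: (5 6 7 8)
  after g': (1 3 5)(2 7)
  after g': (1 5 3 8 2 6)

g g r g' g'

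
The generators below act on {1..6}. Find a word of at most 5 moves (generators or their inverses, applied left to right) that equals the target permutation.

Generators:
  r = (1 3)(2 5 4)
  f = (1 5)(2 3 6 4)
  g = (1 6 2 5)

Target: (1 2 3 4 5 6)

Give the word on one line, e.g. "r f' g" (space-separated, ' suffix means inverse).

f' f' r f'

  after f': (1 5)(2 4 6 3)
  after f': (2 6)(3 4)
  after r: (1 3 2 6 5 4)
  after f': (1 2 3 4 5 6)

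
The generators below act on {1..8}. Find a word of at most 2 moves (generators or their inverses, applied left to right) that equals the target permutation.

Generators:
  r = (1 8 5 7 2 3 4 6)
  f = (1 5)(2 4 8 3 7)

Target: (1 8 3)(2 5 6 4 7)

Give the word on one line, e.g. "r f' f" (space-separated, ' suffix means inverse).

  after f': (1 5)(2 7 3 8 4)
  after r': (1 8 3)(2 5 6 4 7)

f' r'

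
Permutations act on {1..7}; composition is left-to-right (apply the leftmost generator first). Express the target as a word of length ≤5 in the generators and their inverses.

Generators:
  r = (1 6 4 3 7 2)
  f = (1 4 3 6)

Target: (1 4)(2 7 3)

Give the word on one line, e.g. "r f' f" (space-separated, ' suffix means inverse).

f f r'

  after f: (1 4 3 6)
  after f: (1 3)(4 6)
  after r': (1 4)(2 7 3)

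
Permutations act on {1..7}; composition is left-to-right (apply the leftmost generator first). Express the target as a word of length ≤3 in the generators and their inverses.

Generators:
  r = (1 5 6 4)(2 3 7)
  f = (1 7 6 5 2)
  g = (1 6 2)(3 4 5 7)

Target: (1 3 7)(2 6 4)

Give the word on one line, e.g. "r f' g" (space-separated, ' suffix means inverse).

  after r': (1 4 6 5)(2 7 3)
  after g': (1 3 6 4)(2 5)
  after f': (1 3 7)(2 6 4)

r' g' f'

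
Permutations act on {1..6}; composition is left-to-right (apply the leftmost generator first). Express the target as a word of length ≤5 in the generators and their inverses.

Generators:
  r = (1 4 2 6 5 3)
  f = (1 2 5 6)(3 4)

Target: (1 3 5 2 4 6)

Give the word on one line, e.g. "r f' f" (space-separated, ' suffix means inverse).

r r f' r'

  after r: (1 4 2 6 5 3)
  after r: (1 2 5)(3 4 6)
  after f': (4 5 6)
  after r': (1 3 5 2 4 6)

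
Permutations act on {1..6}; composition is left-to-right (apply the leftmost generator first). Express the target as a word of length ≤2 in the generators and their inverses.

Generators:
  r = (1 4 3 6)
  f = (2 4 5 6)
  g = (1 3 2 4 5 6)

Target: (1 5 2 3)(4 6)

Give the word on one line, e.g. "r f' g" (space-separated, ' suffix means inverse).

g' f'

  after g': (1 6 5 4 2 3)
  after f': (1 5 2 3)(4 6)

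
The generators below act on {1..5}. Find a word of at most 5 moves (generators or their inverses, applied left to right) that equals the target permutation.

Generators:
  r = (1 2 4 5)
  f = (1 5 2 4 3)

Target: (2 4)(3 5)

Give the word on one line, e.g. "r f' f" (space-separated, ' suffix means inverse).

  after r: (1 2 4 5)
  after r: (1 4)(2 5)
  after f: (1 3)(4 5)
  after f: (2 4)(3 5)

r r f f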